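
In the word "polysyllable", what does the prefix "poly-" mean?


Prefix: poly-
Example: polysyllable = poly- + syllable
Meaning = many


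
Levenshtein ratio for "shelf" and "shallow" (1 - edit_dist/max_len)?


Word 1: "shelf" (length 5)
Word 2: "shallow" (length 7)
One optimal edit sequence:
  1. keep 's'
  2. keep 'h'
  3. insert 'a'  (+1)
  4. substitute 'e' -> 'l'  (+1)
  5. keep 'l'
  6. insert 'o'  (+1)
  7. substitute 'f' -> 'w'  (+1)
Edit distance = 4
Max length = max(5, 7) = 7
Similarity = 1 - 4/7
= 0.4286


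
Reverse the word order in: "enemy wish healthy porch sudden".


Original: "enemy wish healthy porch sudden"
Words (1..n): enemy | wish | healthy | porch | sudden
Reversed (n..1): sudden | porch | healthy | wish | enemy
Result = "sudden porch healthy wish enemy"


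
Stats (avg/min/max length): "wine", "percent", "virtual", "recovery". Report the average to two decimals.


Lengths: "wine"=4, "percent"=7, "virtual"=7, "recovery"=8
Sum = 26, Count = 4
Average = 26/4 = 6.50
= avg=6.50, min=4, max=8


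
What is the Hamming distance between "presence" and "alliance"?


Comparing character by character (same length = 8):
  Pos 0: 'p' vs 'a' !=
  Pos 1: 'r' vs 'l' !=
  Pos 2: 'e' vs 'l' !=
  Pos 3: 's' vs 'i' !=
  Pos 4: 'e' vs 'a' !=
  Pos 5: 'n' vs 'n' =
  Pos 6: 'c' vs 'c' =
  Pos 7: 'e' vs 'e' =
Hamming distance = 5


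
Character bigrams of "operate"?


Word: "operate" (length 7)
Number of bigrams = 7 - 2 + 1 = 6
  Position 0: "op"
  Position 1: "pe"
  Position 2: "er"
  Position 3: "ra"
  Position 4: "at"
  Position 5: "te"
Bigrams = "op", "pe", "er", "ra", "at", "te"


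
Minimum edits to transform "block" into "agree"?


Word 1: "block" (length 5)
Word 2: "agree" (length 5)
One optimal edit sequence (insert/delete/substitute each cost 1):
  1. substitute 'b' -> 'a'  (+1)
  2. substitute 'l' -> 'g'  (+1)
  3. substitute 'o' -> 'r'  (+1)
  4. substitute 'c' -> 'e'  (+1)
  5. substitute 'k' -> 'e'  (+1)
Total edit operations: 5
Edit distance = 5


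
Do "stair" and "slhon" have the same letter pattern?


Pattern of "stair": [0, 1, 2, 3, 4]
Pattern of "slhon": [0, 1, 2, 3, 4]
Patterns match
Same pattern = Yes


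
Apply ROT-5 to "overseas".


Word: "overseas"
Shift: 5
Each letter → (letter + shift) mod 26:
  'o' (14) + 5 = 19 → 't'
  'v' (21) + 5 = 0 → 'a'
  'e' (4) + 5 = 9 → 'j'
  'r' (17) + 5 = 22 → 'w'
  's' (18) + 5 = 23 → 'x'
  'e' (4) + 5 = 9 → 'j'
  'a' (0) + 5 = 5 → 'f'
  's' (18) + 5 = 23 → 'x'
Result = "tajwxjfx"


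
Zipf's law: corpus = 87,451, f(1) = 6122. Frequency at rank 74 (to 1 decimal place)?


Zipf's law: f(r) = f(1) / r
f(1) = 6122
f(74) = 6122 / 74
= 82.7 occurrences


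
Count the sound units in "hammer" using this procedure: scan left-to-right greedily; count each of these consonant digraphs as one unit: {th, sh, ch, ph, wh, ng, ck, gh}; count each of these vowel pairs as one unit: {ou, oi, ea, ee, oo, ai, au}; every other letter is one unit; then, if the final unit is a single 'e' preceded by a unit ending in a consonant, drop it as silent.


Word: "hammer" (6 letters)
Left-to-right scan:
  (1) 'h' (letter)
  (2) 'a' (letter)
  (3) 'm' (letter)
  (4) 'm' (letter)
  (5) 'e' (letter)
  (6) 'r' (letter)
Units from scan: 6
Sound units = 6 units


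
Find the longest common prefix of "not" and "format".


Word 1: "not"
Word 2: "format"
Comparing from start:
  Pos 0: 'n' != 'f' (stop)
LCP = "" (length 0)


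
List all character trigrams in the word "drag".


Word: "drag" (length 4)
Number of trigrams = 4 - 3 + 1 = 2
  Position 0: "dra"
  Position 1: "rag"
Trigrams = "dra", "rag"


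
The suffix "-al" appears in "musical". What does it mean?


Suffix: -al
Example: musical (music + -al)
Meaning = relating to


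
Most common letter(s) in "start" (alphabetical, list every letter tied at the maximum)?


Word: "start"
Letter counts:
  'a': 1
  'r': 1
  's': 1
  't': 2
Maximum count = 2
Most frequent = 't' (2 times each)


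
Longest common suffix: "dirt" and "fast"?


Word 1: "dirt"
Word 2: "fast"
Comparing from end:
  Pos -1: 't' == 't'
  Pos -2: 'r' != 's' (stop)
LCS = "t" (length 1)


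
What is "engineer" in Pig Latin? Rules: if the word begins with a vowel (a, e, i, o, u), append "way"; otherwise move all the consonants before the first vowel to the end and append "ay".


Word: "engineer"
Starts with vowel → add 'way'
Pig Latin = "engineerway"


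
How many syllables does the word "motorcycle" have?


Word: "motorcycle"
Syllable breakdown: mo-tor-cy-cle
Counting: 4 parts
= 4 syllables


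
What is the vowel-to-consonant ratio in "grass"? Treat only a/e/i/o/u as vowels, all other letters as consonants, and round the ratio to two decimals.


Word: "grass"
Vowels (a,e,i,o,u): 1
Consonants: 4
Ratio = 1/4
= 0.25


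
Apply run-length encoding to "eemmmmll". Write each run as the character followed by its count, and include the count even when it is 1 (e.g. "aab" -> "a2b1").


String: "eemmmmll"
Scanning for consecutive runs:
  'e' x 2
  'm' x 4
  'l' x 2
RLE = "e2m4l2"


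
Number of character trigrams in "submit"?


Word: "submit" (length 6)
Number of 3-grams = length - 3 + 1 = 6 - 3 + 1
= 4


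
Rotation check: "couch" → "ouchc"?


Word: "couch", Candidate: "ouchc"
Method: check if candidate is substring of word+word
"couchcouch" contains "ouchc"? Yes
Is rotation = Yes


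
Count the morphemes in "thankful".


Word: "thankful"
Morphemes: thank / -ful
Each morpheme carries meaning
= 2 morphemes


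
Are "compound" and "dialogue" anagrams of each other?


Word 1: "compound" → sorted: cdmnoopu
Word 2: "dialogue" → sorted: adegilou
Same letters? cdmnoopu != adegilou
Anagram = No


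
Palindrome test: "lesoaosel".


Word: "lesoaosel"
Reversed: "lesoaosel"
Forward == Backward? lesoaosel == lesoaosel
Palindrome = Yes


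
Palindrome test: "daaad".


Word: "daaad"
Reversed: "daaad"
Forward == Backward? daaad == daaad
Palindrome = Yes


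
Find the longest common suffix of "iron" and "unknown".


Word 1: "iron"
Word 2: "unknown"
Comparing from end:
  Pos -1: 'n' == 'n'
  Pos -2: 'o' != 'w' (stop)
LCS = "n" (length 1)


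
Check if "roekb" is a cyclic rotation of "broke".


Word: "broke", Candidate: "roekb"
Method: check if candidate is substring of word+word
"brokebroke" contains "roekb"? No
Is rotation = No


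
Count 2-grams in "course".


Word: "course" (length 6)
Number of 2-grams = length - 2 + 1 = 6 - 2 + 1
= 5


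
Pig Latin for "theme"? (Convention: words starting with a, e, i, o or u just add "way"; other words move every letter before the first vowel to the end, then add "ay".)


Word: "theme"
Starts with consonant(s) → move to end, add 'ay'
Consonant cluster: "th"
Pig Latin = "emethay"


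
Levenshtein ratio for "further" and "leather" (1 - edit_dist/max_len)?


Word 1: "further" (length 7)
Word 2: "leather" (length 7)
One optimal edit sequence:
  1. substitute 'f' -> 'l'  (+1)
  2. substitute 'u' -> 'e'  (+1)
  3. substitute 'r' -> 'a'  (+1)
  4. keep 't'
  5. keep 'h'
  6. keep 'e'
  7. keep 'r'
Edit distance = 3
Max length = max(7, 7) = 7
Similarity = 1 - 3/7
= 0.5714


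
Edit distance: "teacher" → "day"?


Word 1: "teacher" (length 7)
Word 2: "day" (length 3)
One optimal edit sequence (insert/delete/substitute each cost 1):
  1. delete 't'  (+1)
  2. substitute 'e' -> 'd'  (+1)
  3. keep 'a'
  4. delete 'c'  (+1)
  5. delete 'h'  (+1)
  6. delete 'e'  (+1)
  7. substitute 'r' -> 'y'  (+1)
Total edit operations: 6
Edit distance = 6


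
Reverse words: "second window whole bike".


Original: "second window whole bike"
Words (1..n): second | window | whole | bike
Reversed (n..1): bike | whole | window | second
Result = "bike whole window second"


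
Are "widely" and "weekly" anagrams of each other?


Word 1: "widely" → sorted: deilwy
Word 2: "weekly" → sorted: eeklwy
Same letters? deilwy != eeklwy
Anagram = No


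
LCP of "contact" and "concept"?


Word 1: "contact"
Word 2: "concept"
Comparing from start:
  Pos 0: 'c' == 'c'
  Pos 1: 'o' == 'o'
  Pos 2: 'n' == 'n'
  Pos 3: 't' != 'c' (stop)
LCP = "con" (length 3)


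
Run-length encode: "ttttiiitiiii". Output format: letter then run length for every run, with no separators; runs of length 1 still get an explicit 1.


String: "ttttiiitiiii"
Scanning for consecutive runs:
  't' x 4
  'i' x 3
  't' x 1
  'i' x 4
RLE = "t4i3t1i4"


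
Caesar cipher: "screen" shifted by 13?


Word: "screen"
Shift: 13
Each letter → (letter + shift) mod 26:
  's' (18) + 13 = 5 → 'f'
  'c' (2) + 13 = 15 → 'p'
  'r' (17) + 13 = 4 → 'e'
  'e' (4) + 13 = 17 → 'r'
  'e' (4) + 13 = 17 → 'r'
  'n' (13) + 13 = 0 → 'a'
Result = "fperra"


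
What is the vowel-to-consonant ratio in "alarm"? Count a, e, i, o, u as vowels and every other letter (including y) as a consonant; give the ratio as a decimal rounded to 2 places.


Word: "alarm"
Vowels (a,e,i,o,u): 2
Consonants: 3
Ratio = 2/3
= 0.67


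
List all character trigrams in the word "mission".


Word: "mission" (length 7)
Number of trigrams = 7 - 3 + 1 = 5
  Position 0: "mis"
  Position 1: "iss"
  Position 2: "ssi"
  Position 3: "sio"
  Position 4: "ion"
Trigrams = "mis", "iss", "ssi", "sio", "ion"


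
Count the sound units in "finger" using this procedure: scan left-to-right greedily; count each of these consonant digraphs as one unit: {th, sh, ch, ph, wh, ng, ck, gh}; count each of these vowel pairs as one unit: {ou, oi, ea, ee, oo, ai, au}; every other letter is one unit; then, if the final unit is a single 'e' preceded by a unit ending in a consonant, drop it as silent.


Word: "finger" (6 letters)
Left-to-right scan:
  [1] 'f' (letter)
  [2] 'i' (letter)
  [3] 'ng' (digraph)
  [4] 'e' (letter)
  [5] 'r' (letter)
Units from scan: 5
Sound units = 5 units


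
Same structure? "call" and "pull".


Pattern of "call": [0, 1, 2, 2]
Pattern of "pull": [0, 1, 2, 2]
Patterns match
Same pattern = Yes


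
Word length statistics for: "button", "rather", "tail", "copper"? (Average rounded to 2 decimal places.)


Lengths: "button"=6, "rather"=6, "tail"=4, "copper"=6
Sum = 22, Count = 4
Average = 22/4 = 5.50
= avg=5.50, min=4, max=6


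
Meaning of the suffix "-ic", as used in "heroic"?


Suffix: -ic
Example: heroic (hero + -ic)
Meaning = relating to


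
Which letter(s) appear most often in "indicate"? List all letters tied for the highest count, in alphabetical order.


Word: "indicate"
Letter counts:
  'a': 1
  'c': 1
  'd': 1
  'e': 1
  'i': 2
  'n': 1
  't': 1
Maximum count = 2
Most frequent = 'i' (2 times each)


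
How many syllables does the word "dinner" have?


Word: "dinner"
Syllable breakdown: din · ner
Counting: 2 parts
= 2 syllables


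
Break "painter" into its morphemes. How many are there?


Word: "painter"
Morphemes: paint / -er
Each morpheme carries meaning
= 2 morphemes


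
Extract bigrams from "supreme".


Word: "supreme" (length 7)
Number of bigrams = 7 - 2 + 1 = 6
  Position 0: "su"
  Position 1: "up"
  Position 2: "pr"
  Position 3: "re"
  Position 4: "em"
  Position 5: "me"
Bigrams = "su", "up", "pr", "re", "em", "me"


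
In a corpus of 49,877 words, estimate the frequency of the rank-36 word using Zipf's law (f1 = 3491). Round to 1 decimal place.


Zipf's law: f(r) = f(1) / r
f(1) = 3491
f(36) = 3491 / 36
= 97.0 occurrences


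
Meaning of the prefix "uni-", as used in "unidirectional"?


Prefix: uni-
Example: unidirectional = uni- + directional
Meaning = one


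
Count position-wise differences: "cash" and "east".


Comparing character by character (same length = 4):
  Pos 0: 'c' vs 'e' !=
  Pos 1: 'a' vs 'a' =
  Pos 2: 's' vs 's' =
  Pos 3: 'h' vs 't' !=
Hamming distance = 2


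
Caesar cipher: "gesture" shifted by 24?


Word: "gesture"
Shift: 24
Each letter → (letter + shift) mod 26:
  'g' (6) + 24 = 4 → 'e'
  'e' (4) + 24 = 2 → 'c'
  's' (18) + 24 = 16 → 'q'
  't' (19) + 24 = 17 → 'r'
  'u' (20) + 24 = 18 → 's'
  'r' (17) + 24 = 15 → 'p'
  'e' (4) + 24 = 2 → 'c'
Result = "ecqrspc"


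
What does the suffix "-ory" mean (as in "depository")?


Suffix: -ory
As in: depository -> deposit + -ory
Meaning = relating to / place for


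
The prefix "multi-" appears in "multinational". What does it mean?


Prefix: multi-
Example: multinational = multi- + national
Meaning = many


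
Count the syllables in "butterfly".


Word: "butterfly"
Syllable breakdown: but / ter / fly
Counting: 3 parts
= 3 syllables


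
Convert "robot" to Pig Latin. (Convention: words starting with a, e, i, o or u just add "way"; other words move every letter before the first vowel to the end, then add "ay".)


Word: "robot"
Starts with consonant(s) → move to end, add 'ay'
Consonant cluster: "r"
Pig Latin = "obotray"


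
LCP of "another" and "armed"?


Word 1: "another"
Word 2: "armed"
Comparing from start:
  Pos 0: 'a' == 'a'
  Pos 1: 'n' != 'r' (stop)
LCP = "a" (length 1)


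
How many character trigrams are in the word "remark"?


Word: "remark" (length 6)
Number of 3-grams = length - 3 + 1 = 6 - 3 + 1
= 4


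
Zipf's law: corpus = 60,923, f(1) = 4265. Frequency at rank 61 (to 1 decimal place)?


Zipf's law: f(r) = f(1) / r
f(1) = 4265
f(61) = 4265 / 61
= 69.9 occurrences


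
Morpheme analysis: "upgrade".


Word: "upgrade"
Morphemes: up- | grade
Each morpheme carries meaning
= 2 morphemes


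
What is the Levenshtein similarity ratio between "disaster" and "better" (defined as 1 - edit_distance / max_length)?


Word 1: "disaster" (length 8)
Word 2: "better" (length 6)
One optimal edit sequence:
  1. delete 'd'  (+1)
  2. delete 'i'  (+1)
  3. substitute 's' -> 'b'  (+1)
  4. substitute 'a' -> 'e'  (+1)
  5. substitute 's' -> 't'  (+1)
  6. keep 't'
  7. keep 'e'
  8. keep 'r'
Edit distance = 5
Max length = max(8, 6) = 8
Similarity = 1 - 5/8
= 0.3750


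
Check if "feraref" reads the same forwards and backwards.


Word: "feraref"
Reversed: "feraref"
Forward == Backward? feraref == feraref
Palindrome = Yes


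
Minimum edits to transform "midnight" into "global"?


Word 1: "midnight" (length 8)
Word 2: "global" (length 6)
One optimal edit sequence (insert/delete/substitute each cost 1):
  1. delete 'm'  (+1)
  2. delete 'i'  (+1)
  3. substitute 'd' -> 'g'  (+1)
  4. substitute 'n' -> 'l'  (+1)
  5. substitute 'i' -> 'o'  (+1)
  6. substitute 'g' -> 'b'  (+1)
  7. substitute 'h' -> 'a'  (+1)
  8. substitute 't' -> 'l'  (+1)
Total edit operations: 8
Edit distance = 8


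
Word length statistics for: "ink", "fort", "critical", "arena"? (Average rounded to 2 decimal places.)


Lengths: "ink"=3, "fort"=4, "critical"=8, "arena"=5
Sum = 20, Count = 4
Average = 20/4 = 5.00
= avg=5.00, min=3, max=8


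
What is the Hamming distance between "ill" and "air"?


Comparing character by character (same length = 3):
  Pos 0: 'i' vs 'a' !=
  Pos 1: 'l' vs 'i' !=
  Pos 2: 'l' vs 'r' !=
Hamming distance = 3


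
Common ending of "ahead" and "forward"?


Word 1: "ahead"
Word 2: "forward"
Comparing from end:
  Pos -1: 'd' == 'd'
  Pos -2: 'a' != 'r' (stop)
LCS = "d" (length 1)


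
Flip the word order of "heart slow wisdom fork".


Original: "heart slow wisdom fork"
Words (1..n): heart | slow | wisdom | fork
Reversed (n..1): fork | wisdom | slow | heart
Result = "fork wisdom slow heart"


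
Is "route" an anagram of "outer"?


Word 1: "outer" → sorted: eortu
Word 2: "route" → sorted: eortu
Same letters? eortu == eortu
Anagram = Yes


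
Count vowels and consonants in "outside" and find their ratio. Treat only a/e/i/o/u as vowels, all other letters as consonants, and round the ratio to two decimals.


Word: "outside"
Vowels (a,e,i,o,u): 4
Consonants: 3
Ratio = 4/3
= 1.33


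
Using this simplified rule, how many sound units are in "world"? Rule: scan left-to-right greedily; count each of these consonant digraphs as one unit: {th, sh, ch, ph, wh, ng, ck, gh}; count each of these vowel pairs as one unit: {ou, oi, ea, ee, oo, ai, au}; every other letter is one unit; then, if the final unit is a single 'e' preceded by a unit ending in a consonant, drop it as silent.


Word: "world" (5 letters)
Left-to-right scan:
  [1] 'w' (letter)
  [2] 'o' (letter)
  [3] 'r' (letter)
  [4] 'l' (letter)
  [5] 'd' (letter)
Units from scan: 5
Sound units = 5 units


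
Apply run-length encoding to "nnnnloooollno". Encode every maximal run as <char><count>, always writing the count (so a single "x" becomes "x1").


String: "nnnnloooollno"
Scanning for consecutive runs:
  'n' x 4
  'l' x 1
  'o' x 4
  'l' x 2
  'n' x 1
  'o' x 1
RLE = "n4l1o4l2n1o1"


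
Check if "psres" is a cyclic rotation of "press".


Word: "press", Candidate: "psres"
Method: check if candidate is substring of word+word
"presspress" contains "psres"? No
Is rotation = No


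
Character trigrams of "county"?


Word: "county" (length 6)
Number of trigrams = 6 - 3 + 1 = 4
  Position 0: "cou"
  Position 1: "oun"
  Position 2: "unt"
  Position 3: "nty"
Trigrams = "cou", "oun", "unt", "nty"


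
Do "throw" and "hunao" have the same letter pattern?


Pattern of "throw": [0, 1, 2, 3, 4]
Pattern of "hunao": [0, 1, 2, 3, 4]
Patterns match
Same pattern = Yes


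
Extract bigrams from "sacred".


Word: "sacred" (length 6)
Number of bigrams = 6 - 2 + 1 = 5
  Position 0: "sa"
  Position 1: "ac"
  Position 2: "cr"
  Position 3: "re"
  Position 4: "ed"
Bigrams = "sa", "ac", "cr", "re", "ed"


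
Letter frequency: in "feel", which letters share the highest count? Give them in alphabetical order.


Word: "feel"
Letter counts:
  'e': 2
  'f': 1
  'l': 1
Maximum count = 2
Most frequent = 'e' (2 times each)


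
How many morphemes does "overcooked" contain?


Word: "overcooked"
Morphemes: over- + cook + -ed
Each morpheme carries meaning
= 3 morphemes


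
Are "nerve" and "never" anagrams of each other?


Word 1: "nerve" → sorted: eenrv
Word 2: "never" → sorted: eenrv
Same letters? eenrv == eenrv
Anagram = Yes


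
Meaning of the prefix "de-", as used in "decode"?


Prefix: de-
Example: decode = de- + code
Meaning = remove / reverse


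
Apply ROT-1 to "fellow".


Word: "fellow"
Shift: 1
Each letter → (letter + shift) mod 26:
  'f' (5) + 1 = 6 → 'g'
  'e' (4) + 1 = 5 → 'f'
  'l' (11) + 1 = 12 → 'm'
  'l' (11) + 1 = 12 → 'm'
  'o' (14) + 1 = 15 → 'p'
  'w' (22) + 1 = 23 → 'x'
Result = "gfmmpx"


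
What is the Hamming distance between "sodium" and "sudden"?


Comparing character by character (same length = 6):
  Pos 0: 's' vs 's' =
  Pos 1: 'o' vs 'u' !=
  Pos 2: 'd' vs 'd' =
  Pos 3: 'i' vs 'd' !=
  Pos 4: 'u' vs 'e' !=
  Pos 5: 'm' vs 'n' !=
Hamming distance = 4


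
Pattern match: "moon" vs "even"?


Pattern of "moon": [0, 1, 1, 2]
Pattern of "even": [0, 1, 0, 2]
Patterns do not match
Same pattern = No


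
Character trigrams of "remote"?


Word: "remote" (length 6)
Number of trigrams = 6 - 3 + 1 = 4
  Position 0: "rem"
  Position 1: "emo"
  Position 2: "mot"
  Position 3: "ote"
Trigrams = "rem", "emo", "mot", "ote"


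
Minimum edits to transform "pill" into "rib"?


Word 1: "pill" (length 4)
Word 2: "rib" (length 3)
One optimal edit sequence (insert/delete/substitute each cost 1):
  1. substitute 'p' -> 'r'  (+1)
  2. keep 'i'
  3. delete 'l'  (+1)
  4. substitute 'l' -> 'b'  (+1)
Total edit operations: 3
Edit distance = 3


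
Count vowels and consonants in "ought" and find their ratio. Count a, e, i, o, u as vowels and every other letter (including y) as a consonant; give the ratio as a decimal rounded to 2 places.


Word: "ought"
Vowels (a,e,i,o,u): 2
Consonants: 3
Ratio = 2/3
= 0.67


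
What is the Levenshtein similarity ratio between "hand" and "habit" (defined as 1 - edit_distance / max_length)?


Word 1: "hand" (length 4)
Word 2: "habit" (length 5)
One optimal edit sequence:
  1. keep 'h'
  2. keep 'a'
  3. insert 'b'  (+1)
  4. substitute 'n' -> 'i'  (+1)
  5. substitute 'd' -> 't'  (+1)
Edit distance = 3
Max length = max(4, 5) = 5
Similarity = 1 - 3/5
= 0.4000


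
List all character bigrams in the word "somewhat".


Word: "somewhat" (length 8)
Number of bigrams = 8 - 2 + 1 = 7
  Position 0: "so"
  Position 1: "om"
  Position 2: "me"
  Position 3: "ew"
  Position 4: "wh"
  Position 5: "ha"
  Position 6: "at"
Bigrams = "so", "om", "me", "ew", "wh", "ha", "at"


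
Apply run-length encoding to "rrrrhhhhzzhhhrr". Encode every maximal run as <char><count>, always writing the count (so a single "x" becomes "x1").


String: "rrrrhhhhzzhhhrr"
Scanning for consecutive runs:
  'r' x 4
  'h' x 4
  'z' x 2
  'h' x 3
  'r' x 2
RLE = "r4h4z2h3r2"


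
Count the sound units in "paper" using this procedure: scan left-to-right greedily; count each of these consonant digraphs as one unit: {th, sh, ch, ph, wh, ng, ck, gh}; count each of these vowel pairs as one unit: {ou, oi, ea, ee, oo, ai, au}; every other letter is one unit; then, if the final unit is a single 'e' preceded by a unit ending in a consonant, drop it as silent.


Word: "paper" (5 letters)
Left-to-right scan:
  [1] 'p' (letter)
  [2] 'a' (letter)
  [3] 'p' (letter)
  [4] 'e' (letter)
  [5] 'r' (letter)
Units from scan: 5
Sound units = 5 units


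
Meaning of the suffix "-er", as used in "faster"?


Suffix: -er
Example: faster = fast + -er
Meaning = one who / more


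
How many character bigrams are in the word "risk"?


Word: "risk" (length 4)
Number of 2-grams = length - 2 + 1 = 4 - 2 + 1
= 3


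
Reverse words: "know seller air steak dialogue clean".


Original: "know seller air steak dialogue clean"
Words (1..n): know | seller | air | steak | dialogue | clean
Reversed (n..1): clean | dialogue | steak | air | seller | know
Result = "clean dialogue steak air seller know"


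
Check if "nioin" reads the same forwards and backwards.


Word: "nioin"
Reversed: "nioin"
Forward == Backward? nioin == nioin
Palindrome = Yes


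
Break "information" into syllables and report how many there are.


Word: "information"
Syllable breakdown: in · for · ma · tion
Counting: 4 parts
= 4 syllables


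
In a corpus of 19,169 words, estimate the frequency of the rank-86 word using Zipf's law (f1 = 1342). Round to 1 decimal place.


Zipf's law: f(r) = f(1) / r
f(1) = 1342
f(86) = 1342 / 86
= 15.6 occurrences


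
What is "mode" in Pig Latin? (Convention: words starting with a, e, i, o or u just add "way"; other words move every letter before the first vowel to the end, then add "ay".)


Word: "mode"
Starts with consonant(s) → move to end, add 'ay'
Consonant cluster: "m"
Pig Latin = "odemay"


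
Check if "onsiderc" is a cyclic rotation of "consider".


Word: "consider", Candidate: "onsiderc"
Method: check if candidate is substring of word+word
"considerconsider" contains "onsiderc"? Yes
Is rotation = Yes


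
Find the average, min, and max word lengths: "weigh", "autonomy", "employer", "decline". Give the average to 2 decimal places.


Lengths: "weigh"=5, "autonomy"=8, "employer"=8, "decline"=7
Sum = 28, Count = 4
Average = 28/4 = 7.00
= avg=7.00, min=5, max=8


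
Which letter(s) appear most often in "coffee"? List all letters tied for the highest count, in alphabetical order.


Word: "coffee"
Letter counts:
  'c': 1
  'e': 2
  'f': 2
  'o': 1
Maximum count = 2
Most frequent = 'e', 'f' (2 times each)


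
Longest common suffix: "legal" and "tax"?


Word 1: "legal"
Word 2: "tax"
Comparing from end:
  Pos -1: 'l' != 'x' (stop)
LCS = "" (length 0)


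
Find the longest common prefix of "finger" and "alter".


Word 1: "finger"
Word 2: "alter"
Comparing from start:
  Pos 0: 'f' != 'a' (stop)
LCP = "" (length 0)


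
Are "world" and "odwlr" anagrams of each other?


Word 1: "world" → sorted: dlorw
Word 2: "odwlr" → sorted: dlorw
Same letters? dlorw == dlorw
Anagram = Yes


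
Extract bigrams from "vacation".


Word: "vacation" (length 8)
Number of bigrams = 8 - 2 + 1 = 7
  Position 0: "va"
  Position 1: "ac"
  Position 2: "ca"
  Position 3: "at"
  Position 4: "ti"
  Position 5: "io"
  Position 6: "on"
Bigrams = "va", "ac", "ca", "at", "ti", "io", "on"


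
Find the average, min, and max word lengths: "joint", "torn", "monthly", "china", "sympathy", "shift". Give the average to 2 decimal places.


Lengths: "joint"=5, "torn"=4, "monthly"=7, "china"=5, "sympathy"=8, "shift"=5
Sum = 34, Count = 6
Average = 34/6 = 5.67
= avg=5.67, min=4, max=8


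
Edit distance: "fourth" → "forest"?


Word 1: "fourth" (length 6)
Word 2: "forest" (length 6)
One optimal edit sequence (insert/delete/substitute each cost 1):
  1. keep 'f'
  2. keep 'o'
  3. substitute 'u' -> 'r'  (+1)
  4. substitute 'r' -> 'e'  (+1)
  5. substitute 't' -> 's'  (+1)
  6. substitute 'h' -> 't'  (+1)
Total edit operations: 4
Edit distance = 4


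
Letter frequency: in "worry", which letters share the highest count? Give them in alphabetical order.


Word: "worry"
Letter counts:
  'o': 1
  'r': 2
  'w': 1
  'y': 1
Maximum count = 2
Most frequent = 'r' (2 times each)


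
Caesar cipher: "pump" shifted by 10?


Word: "pump"
Shift: 10
Each letter → (letter + shift) mod 26:
  'p' (15) + 10 = 25 → 'z'
  'u' (20) + 10 = 4 → 'e'
  'm' (12) + 10 = 22 → 'w'
  'p' (15) + 10 = 25 → 'z'
Result = "zewz"


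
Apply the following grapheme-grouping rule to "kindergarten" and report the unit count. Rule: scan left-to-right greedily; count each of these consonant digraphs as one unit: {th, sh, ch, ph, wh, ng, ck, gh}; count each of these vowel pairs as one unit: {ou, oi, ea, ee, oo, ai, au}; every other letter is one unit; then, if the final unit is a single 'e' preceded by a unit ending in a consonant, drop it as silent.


Word: "kindergarten" (12 letters)
Left-to-right scan:
  1. 'k' (letter)
  2. 'i' (letter)
  3. 'n' (letter)
  4. 'd' (letter)
  5. 'e' (letter)
  6. 'r' (letter)
  7. 'g' (letter)
  8. 'a' (letter)
  9. 'r' (letter)
  10. 't' (letter)
  11. 'e' (letter)
  12. 'n' (letter)
Units from scan: 12
Sound units = 12 units


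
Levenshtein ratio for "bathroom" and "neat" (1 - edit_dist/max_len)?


Word 1: "bathroom" (length 8)
Word 2: "neat" (length 4)
One optimal edit sequence:
  1. insert 'n'  (+1)
  2. substitute 'b' -> 'e'  (+1)
  3. keep 'a'
  4. keep 't'
  5. delete 'h'  (+1)
  6. delete 'r'  (+1)
  7. delete 'o'  (+1)
  8. delete 'o'  (+1)
  9. delete 'm'  (+1)
Edit distance = 7
Max length = max(8, 4) = 8
Similarity = 1 - 7/8
= 0.1250


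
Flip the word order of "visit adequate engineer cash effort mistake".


Original: "visit adequate engineer cash effort mistake"
Words (1..n): visit | adequate | engineer | cash | effort | mistake
Reversed (n..1): mistake | effort | cash | engineer | adequate | visit
Result = "mistake effort cash engineer adequate visit"


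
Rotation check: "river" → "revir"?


Word: "river", Candidate: "revir"
Method: check if candidate is substring of word+word
"riverriver" contains "revir"? No
Is rotation = No


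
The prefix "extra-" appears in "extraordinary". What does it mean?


Prefix: extra-
Example: extraordinary (extra- + ordinary)
Meaning = beyond


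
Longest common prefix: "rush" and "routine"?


Word 1: "rush"
Word 2: "routine"
Comparing from start:
  Pos 0: 'r' == 'r'
  Pos 1: 'u' != 'o' (stop)
LCP = "r" (length 1)


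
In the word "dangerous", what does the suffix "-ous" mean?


Suffix: -ous
Example: dangerous = danger + -ous
Meaning = having quality of


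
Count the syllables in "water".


Word: "water"
Syllable breakdown: wa / ter
Counting: 2 parts
= 2 syllables


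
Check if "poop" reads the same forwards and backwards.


Word: "poop"
Reversed: "poop"
Forward == Backward? poop == poop
Palindrome = Yes


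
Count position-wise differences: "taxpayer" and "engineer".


Comparing character by character (same length = 8):
  Pos 0: 't' vs 'e' !=
  Pos 1: 'a' vs 'n' !=
  Pos 2: 'x' vs 'g' !=
  Pos 3: 'p' vs 'i' !=
  Pos 4: 'a' vs 'n' !=
  Pos 5: 'y' vs 'e' !=
  Pos 6: 'e' vs 'e' =
  Pos 7: 'r' vs 'r' =
Hamming distance = 6


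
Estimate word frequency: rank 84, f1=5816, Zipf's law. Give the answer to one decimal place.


Zipf's law: f(r) = f(1) / r
f(1) = 5816
f(84) = 5816 / 84
= 69.2 occurrences


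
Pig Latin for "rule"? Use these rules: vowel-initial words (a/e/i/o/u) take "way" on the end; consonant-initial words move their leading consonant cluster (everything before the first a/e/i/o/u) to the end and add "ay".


Word: "rule"
Starts with consonant(s) → move to end, add 'ay'
Consonant cluster: "r"
Pig Latin = "uleray"


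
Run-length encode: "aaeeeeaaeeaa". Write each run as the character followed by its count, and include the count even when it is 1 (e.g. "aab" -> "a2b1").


String: "aaeeeeaaeeaa"
Scanning for consecutive runs:
  'a' x 2
  'e' x 4
  'a' x 2
  'e' x 2
  'a' x 2
RLE = "a2e4a2e2a2"


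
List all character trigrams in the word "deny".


Word: "deny" (length 4)
Number of trigrams = 4 - 3 + 1 = 2
  Position 0: "den"
  Position 1: "eny"
Trigrams = "den", "eny"


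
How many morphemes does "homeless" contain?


Word: "homeless"
Morphemes: home + -less
Each morpheme carries meaning
= 2 morphemes


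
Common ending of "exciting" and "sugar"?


Word 1: "exciting"
Word 2: "sugar"
Comparing from end:
  Pos -1: 'g' != 'r' (stop)
LCS = "" (length 0)


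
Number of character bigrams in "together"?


Word: "together" (length 8)
Number of 2-grams = length - 2 + 1 = 8 - 2 + 1
= 7


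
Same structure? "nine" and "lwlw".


Pattern of "nine": [0, 1, 0, 2]
Pattern of "lwlw": [0, 1, 0, 1]
Patterns do not match
Same pattern = No


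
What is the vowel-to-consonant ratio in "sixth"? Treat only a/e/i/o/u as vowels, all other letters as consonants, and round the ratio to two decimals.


Word: "sixth"
Vowels (a,e,i,o,u): 1
Consonants: 4
Ratio = 1/4
= 0.25


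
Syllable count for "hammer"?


Word: "hammer"
Syllable breakdown: ham / mer
Counting: 2 parts
= 2 syllables


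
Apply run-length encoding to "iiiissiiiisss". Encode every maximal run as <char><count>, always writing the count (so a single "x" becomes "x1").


String: "iiiissiiiisss"
Scanning for consecutive runs:
  'i' x 4
  's' x 2
  'i' x 4
  's' x 3
RLE = "i4s2i4s3"


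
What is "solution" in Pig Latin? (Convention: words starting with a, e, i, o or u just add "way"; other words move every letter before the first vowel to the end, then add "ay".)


Word: "solution"
Starts with consonant(s) → move to end, add 'ay'
Consonant cluster: "s"
Pig Latin = "olutionsay"


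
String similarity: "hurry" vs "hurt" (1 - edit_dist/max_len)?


Word 1: "hurry" (length 5)
Word 2: "hurt" (length 4)
One optimal edit sequence:
  1. keep 'h'
  2. keep 'u'
  3. delete 'r'  (+1)
  4. keep 'r'
  5. substitute 'y' -> 't'  (+1)
Edit distance = 2
Max length = max(5, 4) = 5
Similarity = 1 - 2/5
= 0.6000


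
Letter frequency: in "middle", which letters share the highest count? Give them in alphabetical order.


Word: "middle"
Letter counts:
  'd': 2
  'e': 1
  'i': 1
  'l': 1
  'm': 1
Maximum count = 2
Most frequent = 'd' (2 times each)


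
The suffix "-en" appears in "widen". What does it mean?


Suffix: -en
Example: widen (wide + -en, with a spelling change)
Meaning = to make / become


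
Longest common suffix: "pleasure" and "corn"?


Word 1: "pleasure"
Word 2: "corn"
Comparing from end:
  Pos -1: 'e' != 'n' (stop)
LCS = "" (length 0)


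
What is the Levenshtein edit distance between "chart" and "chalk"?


Word 1: "chart" (length 5)
Word 2: "chalk" (length 5)
One optimal edit sequence (insert/delete/substitute each cost 1):
  1. keep 'c'
  2. keep 'h'
  3. keep 'a'
  4. substitute 'r' -> 'l'  (+1)
  5. substitute 't' -> 'k'  (+1)
Total edit operations: 2
Edit distance = 2


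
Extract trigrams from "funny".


Word: "funny" (length 5)
Number of trigrams = 5 - 3 + 1 = 3
  Position 0: "fun"
  Position 1: "unn"
  Position 2: "nny"
Trigrams = "fun", "unn", "nny"


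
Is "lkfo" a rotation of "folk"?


Word: "folk", Candidate: "lkfo"
Method: check if candidate is substring of word+word
"folkfolk" contains "lkfo"? Yes
Is rotation = Yes


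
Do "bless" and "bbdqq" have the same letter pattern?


Pattern of "bless": [0, 1, 2, 3, 3]
Pattern of "bbdqq": [0, 0, 1, 2, 2]
Patterns do not match
Same pattern = No


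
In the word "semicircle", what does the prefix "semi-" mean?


Prefix: semi-
As in: semicircle -> semi- + circle
Meaning = half


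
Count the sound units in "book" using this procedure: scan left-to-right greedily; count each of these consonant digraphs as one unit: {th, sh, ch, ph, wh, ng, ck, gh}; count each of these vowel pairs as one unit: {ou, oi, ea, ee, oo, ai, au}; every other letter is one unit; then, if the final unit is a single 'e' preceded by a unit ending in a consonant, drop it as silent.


Word: "book" (4 letters)
Left-to-right scan:
  [1] 'b' (letter)
  [2] 'oo' (vowel-pair)
  [3] 'k' (letter)
Units from scan: 3
Sound units = 3 units


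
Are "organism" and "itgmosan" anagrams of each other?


Word 1: "organism" → sorted: agimnors
Word 2: "itgmosan" → sorted: agimnost
Same letters? agimnors != agimnost
Anagram = No


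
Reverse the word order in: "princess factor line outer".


Original: "princess factor line outer"
Words (1..n): princess | factor | line | outer
Reversed (n..1): outer | line | factor | princess
Result = "outer line factor princess"


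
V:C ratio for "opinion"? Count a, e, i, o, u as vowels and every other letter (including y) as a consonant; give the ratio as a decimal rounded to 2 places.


Word: "opinion"
Vowels (a,e,i,o,u): 4
Consonants: 3
Ratio = 4/3
= 1.33


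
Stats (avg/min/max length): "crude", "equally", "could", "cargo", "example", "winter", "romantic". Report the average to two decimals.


Lengths: "crude"=5, "equally"=7, "could"=5, "cargo"=5, "example"=7, "winter"=6, "romantic"=8
Sum = 43, Count = 7
Average = 43/7 = 6.14
= avg=6.14, min=5, max=8


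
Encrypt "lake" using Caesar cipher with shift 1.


Word: "lake"
Shift: 1
Each letter → (letter + shift) mod 26:
  'l' (11) + 1 = 12 → 'm'
  'a' (0) + 1 = 1 → 'b'
  'k' (10) + 1 = 11 → 'l'
  'e' (4) + 1 = 5 → 'f'
Result = "mblf"


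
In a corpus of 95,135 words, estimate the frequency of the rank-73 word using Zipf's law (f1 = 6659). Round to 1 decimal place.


Zipf's law: f(r) = f(1) / r
f(1) = 6659
f(73) = 6659 / 73
= 91.2 occurrences


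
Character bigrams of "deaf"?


Word: "deaf" (length 4)
Number of bigrams = 4 - 2 + 1 = 3
  Position 0: "de"
  Position 1: "ea"
  Position 2: "af"
Bigrams = "de", "ea", "af"


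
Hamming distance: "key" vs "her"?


Comparing character by character (same length = 3):
  Pos 0: 'k' vs 'h' !=
  Pos 1: 'e' vs 'e' =
  Pos 2: 'y' vs 'r' !=
Hamming distance = 2


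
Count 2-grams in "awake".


Word: "awake" (length 5)
Number of 2-grams = length - 2 + 1 = 5 - 2 + 1
= 4


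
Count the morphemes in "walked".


Word: "walked"
Morphemes: walk / -ed
Each morpheme carries meaning
= 2 morphemes


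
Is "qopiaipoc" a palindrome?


Word: "qopiaipoc"
Reversed: "copiaipoq"
Forward == Backward? qopiaipoc != copiaipoq
Palindrome = No


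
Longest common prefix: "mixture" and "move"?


Word 1: "mixture"
Word 2: "move"
Comparing from start:
  Pos 0: 'm' == 'm'
  Pos 1: 'i' != 'o' (stop)
LCP = "m" (length 1)


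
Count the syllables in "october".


Word: "october"
Syllable breakdown: oc · to · ber
Counting: 3 parts
= 3 syllables


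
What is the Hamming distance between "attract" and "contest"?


Comparing character by character (same length = 7):
  Pos 0: 'a' vs 'c' !=
  Pos 1: 't' vs 'o' !=
  Pos 2: 't' vs 'n' !=
  Pos 3: 'r' vs 't' !=
  Pos 4: 'a' vs 'e' !=
  Pos 5: 'c' vs 's' !=
  Pos 6: 't' vs 't' =
Hamming distance = 6


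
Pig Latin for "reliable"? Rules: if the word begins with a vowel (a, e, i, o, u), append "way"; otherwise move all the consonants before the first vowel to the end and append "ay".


Word: "reliable"
Starts with consonant(s) → move to end, add 'ay'
Consonant cluster: "r"
Pig Latin = "eliableray"


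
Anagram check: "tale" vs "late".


Word 1: "tale" → sorted: aelt
Word 2: "late" → sorted: aelt
Same letters? aelt == aelt
Anagram = Yes


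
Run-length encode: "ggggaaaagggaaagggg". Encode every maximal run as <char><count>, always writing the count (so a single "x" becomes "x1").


String: "ggggaaaagggaaagggg"
Scanning for consecutive runs:
  'g' x 4
  'a' x 4
  'g' x 3
  'a' x 3
  'g' x 4
RLE = "g4a4g3a3g4"


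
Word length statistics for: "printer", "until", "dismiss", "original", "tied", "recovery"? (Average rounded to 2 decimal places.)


Lengths: "printer"=7, "until"=5, "dismiss"=7, "original"=8, "tied"=4, "recovery"=8
Sum = 39, Count = 6
Average = 39/6 = 6.50
= avg=6.50, min=4, max=8


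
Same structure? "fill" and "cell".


Pattern of "fill": [0, 1, 2, 2]
Pattern of "cell": [0, 1, 2, 2]
Patterns match
Same pattern = Yes


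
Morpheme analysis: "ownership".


Word: "ownership"
Morphemes: own | -er | -ship
Each morpheme carries meaning
= 3 morphemes


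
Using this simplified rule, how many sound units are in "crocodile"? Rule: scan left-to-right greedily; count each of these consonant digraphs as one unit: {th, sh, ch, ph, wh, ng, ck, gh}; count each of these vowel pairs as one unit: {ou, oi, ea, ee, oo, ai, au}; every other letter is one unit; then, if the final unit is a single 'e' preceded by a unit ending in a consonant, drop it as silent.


Word: "crocodile" (9 letters)
Left-to-right scan:
  1. 'c' (letter)
  2. 'r' (letter)
  3. 'o' (letter)
  4. 'c' (letter)
  5. 'o' (letter)
  6. 'd' (letter)
  7. 'i' (letter)
  8. 'l' (letter)
  9. 'e' (letter)
Units from scan: 9
Final unit is 'e' after a consonant -> drop as silent (-1)
Sound units = 8 units


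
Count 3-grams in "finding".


Word: "finding" (length 7)
Number of 3-grams = length - 3 + 1 = 7 - 3 + 1
= 5


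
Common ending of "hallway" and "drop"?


Word 1: "hallway"
Word 2: "drop"
Comparing from end:
  Pos -1: 'y' != 'p' (stop)
LCS = "" (length 0)


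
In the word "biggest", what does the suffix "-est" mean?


Suffix: -est
Example: biggest (big + -est, with a spelling change)
Meaning = most


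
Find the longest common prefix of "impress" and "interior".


Word 1: "impress"
Word 2: "interior"
Comparing from start:
  Pos 0: 'i' == 'i'
  Pos 1: 'm' != 'n' (stop)
LCP = "i" (length 1)


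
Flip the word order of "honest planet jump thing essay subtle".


Original: "honest planet jump thing essay subtle"
Words (1..n): honest | planet | jump | thing | essay | subtle
Reversed (n..1): subtle | essay | thing | jump | planet | honest
Result = "subtle essay thing jump planet honest"


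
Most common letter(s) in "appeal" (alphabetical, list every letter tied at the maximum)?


Word: "appeal"
Letter counts:
  'a': 2
  'e': 1
  'l': 1
  'p': 2
Maximum count = 2
Most frequent = 'a', 'p' (2 times each)


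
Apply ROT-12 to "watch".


Word: "watch"
Shift: 12
Each letter → (letter + shift) mod 26:
  'w' (22) + 12 = 8 → 'i'
  'a' (0) + 12 = 12 → 'm'
  't' (19) + 12 = 5 → 'f'
  'c' (2) + 12 = 14 → 'o'
  'h' (7) + 12 = 19 → 't'
Result = "imfot"


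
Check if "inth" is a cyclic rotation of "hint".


Word: "hint", Candidate: "inth"
Method: check if candidate is substring of word+word
"hinthint" contains "inth"? Yes
Is rotation = Yes


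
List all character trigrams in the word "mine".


Word: "mine" (length 4)
Number of trigrams = 4 - 3 + 1 = 2
  Position 0: "min"
  Position 1: "ine"
Trigrams = "min", "ine"
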